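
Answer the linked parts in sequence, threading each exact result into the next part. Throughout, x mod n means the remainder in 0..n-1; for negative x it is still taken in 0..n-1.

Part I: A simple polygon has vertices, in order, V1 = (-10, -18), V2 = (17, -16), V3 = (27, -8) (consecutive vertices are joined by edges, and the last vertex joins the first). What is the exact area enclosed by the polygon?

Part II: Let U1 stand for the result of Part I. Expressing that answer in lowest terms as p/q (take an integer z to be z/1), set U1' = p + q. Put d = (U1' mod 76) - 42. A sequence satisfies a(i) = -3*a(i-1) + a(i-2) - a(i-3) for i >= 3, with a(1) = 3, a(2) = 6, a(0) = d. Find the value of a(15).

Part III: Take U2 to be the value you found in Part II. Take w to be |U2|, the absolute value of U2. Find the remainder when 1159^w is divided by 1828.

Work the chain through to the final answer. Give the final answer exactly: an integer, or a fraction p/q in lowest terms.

Part I: cross terms: (-10*-16 - 17*-18)=466, (17*-8 - 27*-16)=296, (27*-18 - -10*-8)=-566; twice the area = |196| = 196; area = 98; answer 98
Part II: U1 = 98; threaded value p + q = 99; d = -19; a(3) = -3*(6) + 1*(3) - 1*(-19) = 4; iterating: a(3)=4, a(4)=-9, a(5)=25, a(6)=-88, a(7)=298, a(8)=-1007, a(9)=3407, a(10)=-11526, a(11)=38992, a(12)=-131909, a(13)=446245, a(14)=-1509636, a(15)=5107062; answer 5107062
Part III: U2 = 5107062; w = 5107062; squarings mod 1828: 1159^1=1159, 1159^2=1529, 1159^4=1657, 1159^8=1821, 1159^16=49, 1159^32=573, 1159^64=1117, 1159^128=993, 1159^256=757, 1159^512=885, 1159^1024=841, 1159^2048=1673, 1159^4096=261, 1159^8192=485, 1159^16384=1241, 1159^32768=905, 1159^65536=81, 1159^131072=1077, 1159^262144=977, 1159^524288=313, 1159^1048576=1085, 1159^2097152=1821, 1159^4194304=49; 1159^5107062 = 1159^2 * 1159^4 * 1159^16 * 1159^32 * 1159^64 * 1159^256 * 1159^1024 * 1159^2048 * 1159^8192 * 1159^16384 * 1159^32768 * 1159^65536 * 1159^262144 * 1159^524288 * 1159^4194304 = 21 (mod 1828); answer 21

21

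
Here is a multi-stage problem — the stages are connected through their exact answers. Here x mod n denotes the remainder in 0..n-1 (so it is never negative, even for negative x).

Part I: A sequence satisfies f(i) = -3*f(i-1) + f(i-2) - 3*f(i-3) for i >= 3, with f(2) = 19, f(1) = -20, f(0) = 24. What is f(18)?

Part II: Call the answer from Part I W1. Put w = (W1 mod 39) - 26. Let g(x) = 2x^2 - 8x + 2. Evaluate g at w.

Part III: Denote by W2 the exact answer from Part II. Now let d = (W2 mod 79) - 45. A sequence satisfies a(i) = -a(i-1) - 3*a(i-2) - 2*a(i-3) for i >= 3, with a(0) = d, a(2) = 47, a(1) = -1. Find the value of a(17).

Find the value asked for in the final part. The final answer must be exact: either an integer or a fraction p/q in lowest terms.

90217

Part I: f(3) = -3*(19) + 1*(-20) - 3*(24) = -149; iterating: f(3)=-149, f(4)=526, f(5)=-1784, f(6)=6325, f(7)=-22337, f(8)=78688, f(9)=-277376, f(10)=977827, f(11)=-3446921, f(12)=12150718, f(13)=-42832556, f(14)=150989149, f(15)=-532252157, f(16)=1876243288, f(17)=-6613949468, f(18)=23314848163; answer 23314848163
Part II: W1 = 23314848163; w = -4; 2*(-4)^2 - 8*(-4)^1 + 2 = (32) + (32) + (2) = 66; answer 66
Part III: W2 = 66; d = 21; a(3) = -1*(47) - 3*(-1) - 2*(21) = -86; iterating: a(3)=-86, a(4)=-53, a(5)=217, a(6)=114, a(7)=-659, a(8)=-117, a(9)=1866, a(10)=-197, a(11)=-5167, a(12)=2026, a(13)=13869, a(14)=-9613, a(15)=-36046, a(16)=37147, a(17)=90217; answer 90217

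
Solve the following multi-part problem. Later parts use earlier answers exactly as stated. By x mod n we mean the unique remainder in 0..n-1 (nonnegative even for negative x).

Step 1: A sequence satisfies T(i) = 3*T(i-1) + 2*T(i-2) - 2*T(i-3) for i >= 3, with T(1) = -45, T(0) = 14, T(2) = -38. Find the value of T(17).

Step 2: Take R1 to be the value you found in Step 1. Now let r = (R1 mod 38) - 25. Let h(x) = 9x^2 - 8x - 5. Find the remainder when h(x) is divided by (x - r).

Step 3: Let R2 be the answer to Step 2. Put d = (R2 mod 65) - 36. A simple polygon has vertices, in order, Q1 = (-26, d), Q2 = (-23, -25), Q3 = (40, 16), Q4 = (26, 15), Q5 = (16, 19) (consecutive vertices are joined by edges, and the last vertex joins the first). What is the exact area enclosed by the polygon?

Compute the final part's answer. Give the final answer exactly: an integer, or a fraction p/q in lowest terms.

Step 1: T(3) = 3*(-38) + 2*(-45) - 2*(14) = -232; iterating: T(3)=-232, T(4)=-682, T(5)=-2434, T(6)=-8202, T(7)=-28110, T(8)=-95866, T(9)=-327414, T(10)=-1117754, T(11)=-3816358, T(12)=-13029754, T(13)=-44486470, T(14)=-151886202, T(15)=-518572038, T(16)=-1770515578, T(17)=-6044918406; answer -6044918406
Step 2: R1 = -6044918406; r = 7; remainder = value at the root: 9*(7)^2 - 8*(7)^1 - 5 = (441) + (-56) + (-5) = 380; answer 380
Step 3: R2 = 380; d = 19; cross terms: (-26*-25 - -23*19)=1087, (-23*16 - 40*-25)=632, (40*15 - 26*16)=184, (26*19 - 16*15)=254, (16*19 - -26*19)=798; twice the area = |2955| = 2955; area = 2955/2; answer 2955/2

2955/2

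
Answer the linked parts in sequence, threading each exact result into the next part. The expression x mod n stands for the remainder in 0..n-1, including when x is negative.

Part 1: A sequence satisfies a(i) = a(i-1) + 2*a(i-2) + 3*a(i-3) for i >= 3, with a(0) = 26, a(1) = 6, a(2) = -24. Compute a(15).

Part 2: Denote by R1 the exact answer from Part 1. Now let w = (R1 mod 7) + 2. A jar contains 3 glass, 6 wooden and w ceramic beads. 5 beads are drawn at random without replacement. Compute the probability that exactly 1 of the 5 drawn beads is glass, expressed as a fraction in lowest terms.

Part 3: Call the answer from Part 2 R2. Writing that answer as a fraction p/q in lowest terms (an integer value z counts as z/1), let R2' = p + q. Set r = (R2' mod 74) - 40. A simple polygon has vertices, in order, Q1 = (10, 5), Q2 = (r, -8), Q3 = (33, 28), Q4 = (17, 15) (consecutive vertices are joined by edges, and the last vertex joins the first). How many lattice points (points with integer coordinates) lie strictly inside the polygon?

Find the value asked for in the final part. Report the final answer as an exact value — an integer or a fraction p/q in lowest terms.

Part 1: a(3) = 1*(-24) + 2*(6) + 3*(26) = 66; iterating: a(3)=66, a(4)=36, a(5)=96, a(6)=366, a(7)=666, a(8)=1686, a(9)=4116, a(10)=9486, a(11)=22776, a(12)=54096, a(13)=128106, a(14)=304626, a(15)=723126; answer 723126
Part 2: R1 = 723126; w = 7; total draws C(16,5) = 4368; favorable C(3,1)*C(13,4) = 2145; P = 55/112; answer 55/112
Part 3: R2 = 55/112; threaded value p + q = 167; r = -21; cross terms: (10*-8 - -21*5)=25, (-21*28 - 33*-8)=-324, (33*15 - 17*28)=19, (17*5 - 10*15)=-65; twice the area = |-345| = 345; area = 345/2; boundary points = 1 + 18 + 1 + 1 = 21; strictly interior points = area - boundary/2 + 1 = 163; answer 163

163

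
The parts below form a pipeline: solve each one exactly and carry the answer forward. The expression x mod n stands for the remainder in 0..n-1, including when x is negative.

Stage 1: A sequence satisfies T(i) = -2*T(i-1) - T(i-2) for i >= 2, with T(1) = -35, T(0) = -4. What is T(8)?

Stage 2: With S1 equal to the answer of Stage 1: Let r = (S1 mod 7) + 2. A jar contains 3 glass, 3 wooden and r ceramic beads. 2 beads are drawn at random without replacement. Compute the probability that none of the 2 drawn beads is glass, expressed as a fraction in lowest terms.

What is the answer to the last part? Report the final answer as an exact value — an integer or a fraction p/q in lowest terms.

Stage 1: T(2) = -2*(-35) - 1*(-4) = 74; iterating: T(2)=74, T(3)=-113, T(4)=152, T(5)=-191, T(6)=230, T(7)=-269, T(8)=308; answer 308
Stage 2: S1 = 308; r = 2; total draws C(8,2) = 28; favorable C(5,2) = 10; P = 5/14; answer 5/14

5/14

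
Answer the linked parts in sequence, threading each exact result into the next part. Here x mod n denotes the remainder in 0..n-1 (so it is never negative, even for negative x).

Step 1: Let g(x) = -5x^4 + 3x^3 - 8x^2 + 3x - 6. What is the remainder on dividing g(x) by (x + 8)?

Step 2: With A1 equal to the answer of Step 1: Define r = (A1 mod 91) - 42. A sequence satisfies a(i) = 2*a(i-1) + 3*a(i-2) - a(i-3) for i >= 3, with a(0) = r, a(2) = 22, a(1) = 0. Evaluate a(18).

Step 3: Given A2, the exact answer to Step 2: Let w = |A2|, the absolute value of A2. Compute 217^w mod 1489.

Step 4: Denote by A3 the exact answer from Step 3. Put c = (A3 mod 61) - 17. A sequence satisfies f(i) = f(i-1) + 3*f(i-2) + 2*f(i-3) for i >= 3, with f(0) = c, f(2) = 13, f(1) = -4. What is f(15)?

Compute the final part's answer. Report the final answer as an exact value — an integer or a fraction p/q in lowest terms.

1876043

Step 1: remainder = value at the root: -5*(-8)^4 + 3*(-8)^3 - 8*(-8)^2 + 3*(-8)^1 - 6 = (-20480) + (-1536) + (-512) + (-24) + (-6) = -22558; answer -22558
Step 2: A1 = -22558; r = -32; a(3) = 2*(22) + 3*(0) - 1*(-32) = 76; iterating: a(3)=76, a(4)=218, a(5)=642, a(6)=1862, a(7)=5432, a(8)=15808, a(9)=46050, a(10)=134092, a(11)=390526, a(12)=1137278, a(13)=3312042, a(14)=9645392, a(15)=28089632, a(16)=81803398, a(17)=238230300, a(18)=693781162; answer 693781162
Step 3: A2 = 693781162; w = 693781162; squarings mod 1489: 217^1=217, 217^2=930, 217^4=1280, 217^8=500, 217^16=1337, 217^32=769, 217^64=228, 217^128=1358, 217^256=782, 217^512=1034, 217^1024=54, 217^2048=1427, 217^4096=866, 217^8192=989, 217^16384=1337, 217^32768=769, 217^65536=228, 217^131072=1358, 217^262144=782, 217^524288=1034, 217^1048576=54, 217^2097152=1427, 217^4194304=866, 217^8388608=989, 217^16777216=1337, 217^33554432=769, 217^67108864=228, 217^134217728=1358, 217^268435456=782, 217^536870912=1034; 217^693781162 = 217^2 * 217^8 * 217^32 * 217^128 * 217^512 * 217^16384 * 217^131072 * 217^524288 * 217^1048576 * 217^4194304 * 217^16777216 * 217^134217728 * 217^536870912 = 949 (mod 1489); answer 949
Step 4: A3 = 949; c = 17; f(3) = 1*(13) + 3*(-4) + 2*(17) = 35; iterating: f(3)=35, f(4)=66, f(5)=197, f(6)=465, f(7)=1188, f(8)=2977, f(9)=7471, f(10)=18778, f(11)=47145, f(12)=118421, f(13)=297412, f(14)=746965, f(15)=1876043; answer 1876043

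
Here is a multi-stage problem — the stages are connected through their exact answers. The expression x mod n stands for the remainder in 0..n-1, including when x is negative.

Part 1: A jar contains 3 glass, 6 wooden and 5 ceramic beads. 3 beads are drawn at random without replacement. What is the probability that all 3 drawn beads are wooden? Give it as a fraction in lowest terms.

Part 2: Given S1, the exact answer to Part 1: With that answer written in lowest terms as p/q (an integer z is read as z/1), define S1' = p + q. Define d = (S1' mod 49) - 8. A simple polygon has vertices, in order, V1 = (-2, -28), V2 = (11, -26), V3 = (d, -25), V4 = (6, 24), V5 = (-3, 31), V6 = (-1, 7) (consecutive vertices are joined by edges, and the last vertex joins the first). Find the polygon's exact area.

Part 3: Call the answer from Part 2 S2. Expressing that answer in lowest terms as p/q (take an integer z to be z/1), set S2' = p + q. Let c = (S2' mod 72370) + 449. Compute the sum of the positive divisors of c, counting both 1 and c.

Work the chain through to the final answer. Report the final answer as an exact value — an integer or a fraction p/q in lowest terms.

5904

Part 1: total draws C(14,3) = 364; favorable C(6,3) = 20; P = 5/91; answer 5/91
Part 2: S1 = 5/91; threaded value p + q = 96; d = 39; cross terms: (-2*-26 - 11*-28)=360, (11*-25 - 39*-26)=739, (39*24 - 6*-25)=1086, (6*31 - -3*24)=258, (-3*7 - -1*31)=10, (-1*-28 - -2*7)=42; twice the area = |2495| = 2495; area = 2495/2; answer 2495/2
Part 3: S2 = 2495/2; threaded value p + q = 2497; c = 2946; 2946 = 2 * 3 * 491; sigma = (1 + 2) * (1 + 3) * (1 + 491) = 3 * 4 * 492 = 5904; answer 5904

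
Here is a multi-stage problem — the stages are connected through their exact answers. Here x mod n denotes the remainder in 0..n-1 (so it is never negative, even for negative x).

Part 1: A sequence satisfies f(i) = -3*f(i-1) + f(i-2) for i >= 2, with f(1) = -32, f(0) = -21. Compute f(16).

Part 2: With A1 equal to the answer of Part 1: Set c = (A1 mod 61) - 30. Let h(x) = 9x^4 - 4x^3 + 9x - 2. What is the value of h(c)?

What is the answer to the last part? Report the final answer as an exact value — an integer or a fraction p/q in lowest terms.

Part 1: f(2) = -3*(-32) + 1*(-21) = 75; iterating: f(2)=75, f(3)=-257, f(4)=846, f(5)=-2795, f(6)=9231, f(7)=-30488, f(8)=100695, f(9)=-332573, f(10)=1098414, f(11)=-3627815, f(12)=11981859, f(13)=-39573392, f(14)=130702035, f(15)=-431679497, f(16)=1425740526; answer 1425740526
Part 2: A1 = 1425740526; c = 1; 9*(1)^4 - 4*(1)^3 + 9*(1)^1 - 2 = (9) + (-4) + (9) + (-2) = 12; answer 12

12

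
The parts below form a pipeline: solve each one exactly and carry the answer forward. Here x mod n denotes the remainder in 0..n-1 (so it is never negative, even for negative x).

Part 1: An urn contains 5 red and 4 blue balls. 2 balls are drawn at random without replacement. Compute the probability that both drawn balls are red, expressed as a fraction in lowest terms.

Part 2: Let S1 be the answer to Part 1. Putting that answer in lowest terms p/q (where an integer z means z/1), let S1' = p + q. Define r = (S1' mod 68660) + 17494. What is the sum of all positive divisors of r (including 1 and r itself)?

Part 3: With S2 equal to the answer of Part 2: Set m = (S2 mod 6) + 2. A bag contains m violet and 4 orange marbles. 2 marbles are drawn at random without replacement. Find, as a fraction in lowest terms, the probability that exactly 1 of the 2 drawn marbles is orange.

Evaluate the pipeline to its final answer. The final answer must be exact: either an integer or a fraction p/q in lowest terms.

4/7

Part 1: total draws C(9,2) = 36; favorable C(5,2) = 10; P = 5/18; answer 5/18
Part 2: S1 = 5/18; threaded value p + q = 23; r = 17517; 17517 = 3 * 5839; sigma = (1 + 3) * (1 + 5839) = 4 * 5840 = 23360; answer 23360
Part 3: S2 = 23360; m = 4; total draws C(8,2) = 28; favorable C(4,1)*C(4,1) = 16; P = 4/7; answer 4/7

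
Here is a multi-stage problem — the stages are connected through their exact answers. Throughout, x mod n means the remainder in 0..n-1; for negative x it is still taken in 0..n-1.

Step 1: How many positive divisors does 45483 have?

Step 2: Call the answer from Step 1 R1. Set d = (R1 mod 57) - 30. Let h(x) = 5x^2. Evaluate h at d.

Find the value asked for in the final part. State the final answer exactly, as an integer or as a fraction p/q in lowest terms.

Step 1: 45483 = 3 * 15161; number of divisors = (1+1) * (1+1) = 4; answer 4
Step 2: R1 = 4; d = -26; 5*(-26)^2 = (3380) = 3380; answer 3380

3380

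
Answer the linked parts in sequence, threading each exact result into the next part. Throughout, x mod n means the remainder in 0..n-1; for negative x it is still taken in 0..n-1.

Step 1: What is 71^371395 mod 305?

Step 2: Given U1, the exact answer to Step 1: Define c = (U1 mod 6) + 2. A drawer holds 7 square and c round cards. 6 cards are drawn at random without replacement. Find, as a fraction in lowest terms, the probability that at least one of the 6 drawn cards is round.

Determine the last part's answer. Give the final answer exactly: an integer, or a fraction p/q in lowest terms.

Step 1: squarings mod 305: 71^1=71, 71^2=161, 71^4=301, 71^8=16, 71^16=256, 71^32=266, 71^64=301, 71^128=16, 71^256=256, 71^512=266, 71^1024=301, 71^2048=16, 71^4096=256, 71^8192=266, 71^16384=301, 71^32768=16, 71^65536=256, 71^131072=266, 71^262144=301; 71^371395 = 71^1 * 71^2 * 71^64 * 71^128 * 71^512 * 71^2048 * 71^8192 * 71^32768 * 71^65536 * 71^262144 = 276 (mod 305); answer 276
Step 2: U1 = 276; c = 2; total draws C(9,6) = 84; complement C(7,6) = 7; favorable 84 - 7 = 77; P = 11/12; answer 11/12

11/12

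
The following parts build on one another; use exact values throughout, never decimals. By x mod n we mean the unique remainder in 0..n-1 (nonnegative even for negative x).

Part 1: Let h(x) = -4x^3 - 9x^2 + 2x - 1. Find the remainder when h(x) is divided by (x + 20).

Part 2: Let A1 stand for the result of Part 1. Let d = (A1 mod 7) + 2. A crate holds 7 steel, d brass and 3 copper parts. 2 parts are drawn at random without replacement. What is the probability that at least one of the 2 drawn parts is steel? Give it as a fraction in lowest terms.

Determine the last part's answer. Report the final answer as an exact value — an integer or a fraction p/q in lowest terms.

10/13

Part 1: remainder = value at the root: -4*(-20)^3 - 9*(-20)^2 + 2*(-20)^1 - 1 = (32000) + (-3600) + (-40) + (-1) = 28359; answer 28359
Part 2: A1 = 28359; d = 4; total draws C(14,2) = 91; complement C(7,2) = 21; favorable 91 - 21 = 70; P = 10/13; answer 10/13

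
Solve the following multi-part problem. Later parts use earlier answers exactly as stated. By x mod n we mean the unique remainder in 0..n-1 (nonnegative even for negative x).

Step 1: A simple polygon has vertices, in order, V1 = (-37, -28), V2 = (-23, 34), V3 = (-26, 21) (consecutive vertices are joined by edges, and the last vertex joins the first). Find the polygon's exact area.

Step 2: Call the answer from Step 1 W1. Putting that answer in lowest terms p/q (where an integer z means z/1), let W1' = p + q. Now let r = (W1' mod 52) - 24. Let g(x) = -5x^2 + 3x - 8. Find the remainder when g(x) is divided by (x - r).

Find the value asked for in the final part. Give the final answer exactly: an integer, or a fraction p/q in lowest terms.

Step 1: cross terms: (-37*34 - -23*-28)=-1902, (-23*21 - -26*34)=401, (-26*-28 - -37*21)=1505; twice the area = |4| = 4; area = 2; answer 2
Step 2: W1 = 2; threaded value p + q = 3; r = -21; remainder = value at the root: -5*(-21)^2 + 3*(-21)^1 - 8 = (-2205) + (-63) + (-8) = -2276; answer -2276

-2276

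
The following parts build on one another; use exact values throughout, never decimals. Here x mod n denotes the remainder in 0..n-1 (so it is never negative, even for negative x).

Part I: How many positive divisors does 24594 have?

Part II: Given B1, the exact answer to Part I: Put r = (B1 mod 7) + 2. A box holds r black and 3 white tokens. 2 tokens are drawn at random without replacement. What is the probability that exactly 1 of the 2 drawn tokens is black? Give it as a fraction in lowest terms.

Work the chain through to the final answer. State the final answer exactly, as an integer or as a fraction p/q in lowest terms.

3/5

Part I: 24594 = 2 * 3 * 4099; number of divisors = (1+1) * (1+1) * (1+1) = 8; answer 8
Part II: B1 = 8; r = 3; total draws C(6,2) = 15; favorable C(3,1)*C(3,1) = 9; P = 3/5; answer 3/5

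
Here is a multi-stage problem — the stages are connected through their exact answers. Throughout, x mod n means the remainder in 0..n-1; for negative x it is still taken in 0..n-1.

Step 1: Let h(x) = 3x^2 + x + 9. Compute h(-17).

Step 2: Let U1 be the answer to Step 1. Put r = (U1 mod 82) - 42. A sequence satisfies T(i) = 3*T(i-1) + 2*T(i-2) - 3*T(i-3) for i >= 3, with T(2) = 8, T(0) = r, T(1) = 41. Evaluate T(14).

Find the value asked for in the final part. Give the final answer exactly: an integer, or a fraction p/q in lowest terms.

Step 1: 3*(-17)^2 + 1*(-17)^1 + 9 = (867) + (-17) + (9) = 859; answer 859
Step 2: U1 = 859; r = -3; T(3) = 3*(8) + 2*(41) - 3*(-3) = 115; iterating: T(3)=115, T(4)=238, T(5)=920, T(6)=2891, T(7)=9799, T(8)=32419, T(9)=108182, T(10)=359987, T(11)=1199068, T(12)=3992632, T(13)=13296071, T(14)=44276273; answer 44276273

44276273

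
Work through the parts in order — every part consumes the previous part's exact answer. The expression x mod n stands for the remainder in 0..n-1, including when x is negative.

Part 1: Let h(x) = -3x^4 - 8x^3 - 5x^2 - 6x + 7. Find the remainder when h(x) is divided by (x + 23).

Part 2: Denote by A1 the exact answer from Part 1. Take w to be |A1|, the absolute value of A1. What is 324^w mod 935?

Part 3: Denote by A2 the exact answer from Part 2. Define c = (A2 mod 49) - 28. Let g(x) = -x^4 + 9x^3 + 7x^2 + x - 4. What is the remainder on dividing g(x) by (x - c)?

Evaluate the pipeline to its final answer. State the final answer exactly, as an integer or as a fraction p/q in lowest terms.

Part 1: remainder = value at the root: -3*(-23)^4 - 8*(-23)^3 - 5*(-23)^2 - 6*(-23)^1 + 7 = (-839523) + (97336) + (-2645) + (138) + (7) = -744687; answer -744687
Part 2: A1 = -744687; w = 744687; squarings mod 935: 324^1=324, 324^2=256, 324^4=86, 324^8=851, 324^16=511, 324^32=256, 324^64=86, 324^128=851, 324^256=511, 324^512=256, 324^1024=86, 324^2048=851, 324^4096=511, 324^8192=256, 324^16384=86, 324^32768=851, 324^65536=511, 324^131072=256, 324^262144=86, 324^524288=851; 324^744687 = 324^1 * 324^2 * 324^4 * 324^8 * 324^32 * 324^64 * 324^128 * 324^1024 * 324^2048 * 324^4096 * 324^16384 * 324^65536 * 324^131072 * 324^524288 = 69 (mod 935); answer 69
Part 3: A2 = 69; c = -8; remainder = value at the root: -1*(-8)^4 + 9*(-8)^3 + 7*(-8)^2 + 1*(-8)^1 - 4 = (-4096) + (-4608) + (448) + (-8) + (-4) = -8268; answer -8268

-8268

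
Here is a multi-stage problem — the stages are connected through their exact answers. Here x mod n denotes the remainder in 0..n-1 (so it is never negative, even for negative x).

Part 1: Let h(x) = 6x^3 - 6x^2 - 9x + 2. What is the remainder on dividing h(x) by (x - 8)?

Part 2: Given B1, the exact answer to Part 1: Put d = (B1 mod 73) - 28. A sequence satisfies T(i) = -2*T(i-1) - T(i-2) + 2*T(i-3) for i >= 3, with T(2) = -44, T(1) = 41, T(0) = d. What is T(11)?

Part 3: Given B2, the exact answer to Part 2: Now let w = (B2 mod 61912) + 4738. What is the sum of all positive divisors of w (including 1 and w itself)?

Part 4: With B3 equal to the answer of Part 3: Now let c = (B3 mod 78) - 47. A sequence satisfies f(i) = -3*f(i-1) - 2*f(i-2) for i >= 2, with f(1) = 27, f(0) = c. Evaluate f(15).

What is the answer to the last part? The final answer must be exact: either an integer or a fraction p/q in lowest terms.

1114071

Part 1: remainder = value at the root: 6*(8)^3 - 6*(8)^2 - 9*(8)^1 + 2 = (3072) + (-384) + (-72) + (2) = 2618; answer 2618
Part 2: B1 = 2618; d = 35; T(3) = -2*(-44) - 1*(41) + 2*(35) = 117; iterating: T(3)=117, T(4)=-108, T(5)=11, T(6)=320, T(7)=-867, T(8)=1436, T(9)=-1365, T(10)=-440, T(11)=5117; answer 5117
Part 3: B2 = 5117; w = 9855; 9855 = 3^3 * 5 * 73; sigma = (1 + 3 + 9 + 27) * (1 + 5) * (1 + 73) = 40 * 6 * 74 = 17760; answer 17760
Part 4: B3 = 17760; c = 7; f(2) = -3*(27) - 2*(7) = -95; iterating: f(2)=-95, f(3)=231, f(4)=-503, f(5)=1047, f(6)=-2135, f(7)=4311, f(8)=-8663, f(9)=17367, f(10)=-34775, f(11)=69591, f(12)=-139223, f(13)=278487, f(14)=-557015, f(15)=1114071; answer 1114071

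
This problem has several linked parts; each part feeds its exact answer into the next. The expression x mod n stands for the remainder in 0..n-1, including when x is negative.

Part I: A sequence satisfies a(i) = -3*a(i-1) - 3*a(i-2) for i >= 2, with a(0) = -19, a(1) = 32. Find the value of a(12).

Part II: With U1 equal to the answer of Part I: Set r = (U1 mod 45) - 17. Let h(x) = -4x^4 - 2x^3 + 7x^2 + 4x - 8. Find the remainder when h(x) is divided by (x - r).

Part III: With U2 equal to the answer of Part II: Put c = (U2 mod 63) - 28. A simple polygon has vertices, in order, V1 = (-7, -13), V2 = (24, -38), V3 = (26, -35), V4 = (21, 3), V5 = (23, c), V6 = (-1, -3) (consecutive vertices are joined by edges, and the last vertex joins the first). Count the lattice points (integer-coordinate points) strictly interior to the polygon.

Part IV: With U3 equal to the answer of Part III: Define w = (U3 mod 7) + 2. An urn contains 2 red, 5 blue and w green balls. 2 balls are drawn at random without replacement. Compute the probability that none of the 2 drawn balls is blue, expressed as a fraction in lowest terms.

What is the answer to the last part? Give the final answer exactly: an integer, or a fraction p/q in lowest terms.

Part I: a(2) = -3*(32) - 3*(-19) = -39; iterating: a(2)=-39, a(3)=21, a(4)=54, a(5)=-225, a(6)=513, a(7)=-864, a(8)=1053, a(9)=-567, a(10)=-1458, a(11)=6075, a(12)=-13851; answer -13851
Part II: U1 = -13851; r = -8; remainder = value at the root: -4*(-8)^4 - 2*(-8)^3 + 7*(-8)^2 + 4*(-8)^1 - 8 = (-16384) + (1024) + (448) + (-32) + (-8) = -14952; answer -14952
Part III: U2 = -14952; c = 14; cross terms: (-7*-38 - 24*-13)=578, (24*-35 - 26*-38)=148, (26*3 - 21*-35)=813, (21*14 - 23*3)=225, (23*-3 - -1*14)=-55, (-1*-13 - -7*-3)=-8; twice the area = |1701| = 1701; area = 1701/2; boundary points = 1 + 1 + 1 + 1 + 1 + 2 = 7; strictly interior points = area - boundary/2 + 1 = 848; answer 848
Part IV: U3 = 848; w = 3; total draws C(10,2) = 45; favorable C(5,2) = 10; P = 2/9; answer 2/9

2/9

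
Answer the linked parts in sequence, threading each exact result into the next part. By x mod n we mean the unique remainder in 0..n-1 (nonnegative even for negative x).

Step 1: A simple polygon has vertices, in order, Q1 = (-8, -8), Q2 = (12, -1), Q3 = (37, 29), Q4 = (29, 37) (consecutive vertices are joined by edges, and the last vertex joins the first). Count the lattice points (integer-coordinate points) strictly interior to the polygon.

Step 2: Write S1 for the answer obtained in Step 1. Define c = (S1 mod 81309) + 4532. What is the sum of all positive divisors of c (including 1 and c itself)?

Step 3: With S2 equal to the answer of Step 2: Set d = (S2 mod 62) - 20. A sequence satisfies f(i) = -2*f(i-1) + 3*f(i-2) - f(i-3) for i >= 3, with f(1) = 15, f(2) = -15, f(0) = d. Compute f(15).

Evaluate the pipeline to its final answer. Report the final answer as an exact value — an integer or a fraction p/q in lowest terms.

Step 1: cross terms: (-8*-1 - 12*-8)=104, (12*29 - 37*-1)=385, (37*37 - 29*29)=528, (29*-8 - -8*37)=64; twice the area = |1081| = 1081; area = 1081/2; boundary points = 1 + 5 + 8 + 1 = 15; strictly interior points = area - boundary/2 + 1 = 534; answer 534
Step 2: S1 = 534; c = 5066; 5066 = 2 * 17 * 149; sigma = (1 + 2) * (1 + 17) * (1 + 149) = 3 * 18 * 150 = 8100; answer 8100
Step 3: S2 = 8100; d = 20; f(3) = -2*(-15) + 3*(15) - 1*(20) = 55; iterating: f(3)=55, f(4)=-170, f(5)=520, f(6)=-1605, f(7)=4940, f(8)=-15215, f(9)=46855, f(10)=-144295, f(11)=444370, f(12)=-1368480, f(13)=4214365, f(14)=-12978540, f(15)=39968655; answer 39968655

39968655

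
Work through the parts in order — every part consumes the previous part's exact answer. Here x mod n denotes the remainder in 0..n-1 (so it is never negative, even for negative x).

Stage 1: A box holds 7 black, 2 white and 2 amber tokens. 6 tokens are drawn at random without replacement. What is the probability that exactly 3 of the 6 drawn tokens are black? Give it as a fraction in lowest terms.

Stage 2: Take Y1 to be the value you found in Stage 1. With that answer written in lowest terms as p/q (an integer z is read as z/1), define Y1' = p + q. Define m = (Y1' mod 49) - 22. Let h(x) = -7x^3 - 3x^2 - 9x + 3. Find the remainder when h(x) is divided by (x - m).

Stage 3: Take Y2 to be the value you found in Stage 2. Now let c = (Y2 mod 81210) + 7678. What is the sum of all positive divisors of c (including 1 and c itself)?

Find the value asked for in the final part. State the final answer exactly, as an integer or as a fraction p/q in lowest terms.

42300

Stage 1: total draws C(11,6) = 462; favorable C(7,3)*C(4,3) = 140; P = 10/33; answer 10/33
Stage 2: Y1 = 10/33; threaded value p + q = 43; m = 21; remainder = value at the root: -7*(21)^3 - 3*(21)^2 - 9*(21)^1 + 3 = (-64827) + (-1323) + (-189) + (3) = -66336; answer -66336
Stage 3: Y2 = -66336; c = 22552; 22552 = 2^3 * 2819; sigma = (1 + 2 + 4 + 8) * (1 + 2819) = 15 * 2820 = 42300; answer 42300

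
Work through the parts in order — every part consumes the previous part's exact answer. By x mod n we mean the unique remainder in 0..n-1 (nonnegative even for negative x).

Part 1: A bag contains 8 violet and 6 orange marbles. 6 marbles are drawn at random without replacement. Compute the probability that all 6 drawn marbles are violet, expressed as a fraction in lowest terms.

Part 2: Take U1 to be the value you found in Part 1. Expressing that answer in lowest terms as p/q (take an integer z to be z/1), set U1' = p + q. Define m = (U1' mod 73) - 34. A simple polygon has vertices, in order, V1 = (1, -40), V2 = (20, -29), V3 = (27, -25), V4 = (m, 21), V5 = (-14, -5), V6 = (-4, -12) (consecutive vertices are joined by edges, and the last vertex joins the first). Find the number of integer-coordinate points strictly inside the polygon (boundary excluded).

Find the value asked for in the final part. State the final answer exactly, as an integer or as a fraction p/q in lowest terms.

1455

Part 1: total draws C(14,6) = 3003; favorable C(8,6) = 28; P = 4/429; answer 4/429
Part 2: U1 = 4/429; threaded value p + q = 433; m = 34; cross terms: (1*-29 - 20*-40)=771, (20*-25 - 27*-29)=283, (27*21 - 34*-25)=1417, (34*-5 - -14*21)=124, (-14*-12 - -4*-5)=148, (-4*-40 - 1*-12)=172; twice the area = |2915| = 2915; area = 2915/2; boundary points = 1 + 1 + 1 + 2 + 1 + 1 = 7; strictly interior points = area - boundary/2 + 1 = 1455; answer 1455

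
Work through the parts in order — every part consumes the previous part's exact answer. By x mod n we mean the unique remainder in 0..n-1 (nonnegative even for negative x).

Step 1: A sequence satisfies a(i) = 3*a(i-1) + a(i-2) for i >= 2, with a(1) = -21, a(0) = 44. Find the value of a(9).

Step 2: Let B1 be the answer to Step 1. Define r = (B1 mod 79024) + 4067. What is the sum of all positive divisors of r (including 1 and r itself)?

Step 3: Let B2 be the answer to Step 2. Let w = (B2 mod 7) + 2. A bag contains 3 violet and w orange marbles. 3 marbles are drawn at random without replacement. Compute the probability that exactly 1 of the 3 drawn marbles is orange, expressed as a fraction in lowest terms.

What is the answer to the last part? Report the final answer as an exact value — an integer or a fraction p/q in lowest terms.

15/56

Step 1: a(2) = 3*(-21) + 1*(44) = -19; iterating: a(2)=-19, a(3)=-78, a(4)=-253, a(5)=-837, a(6)=-2764, a(7)=-9129, a(8)=-30151, a(9)=-99582; answer -99582
Step 2: B1 = -99582; r = 62533; 62533 is prime, so its only divisors are 1 and 62533; sigma = 1 + 62533 = 62534; answer 62534
Step 3: B2 = 62534; w = 5; total draws C(8,3) = 56; favorable C(5,1)*C(3,2) = 15; P = 15/56; answer 15/56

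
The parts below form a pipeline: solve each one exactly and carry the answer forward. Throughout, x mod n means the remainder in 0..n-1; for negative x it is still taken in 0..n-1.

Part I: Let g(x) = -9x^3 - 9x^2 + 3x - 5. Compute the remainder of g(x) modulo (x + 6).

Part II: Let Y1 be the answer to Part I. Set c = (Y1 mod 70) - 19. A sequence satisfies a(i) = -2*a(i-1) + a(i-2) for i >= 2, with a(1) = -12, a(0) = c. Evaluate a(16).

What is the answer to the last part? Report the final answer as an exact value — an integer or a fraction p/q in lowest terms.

Part I: remainder = value at the root: -9*(-6)^3 - 9*(-6)^2 + 3*(-6)^1 - 5 = (1944) + (-324) + (-18) + (-5) = 1597; answer 1597
Part II: Y1 = 1597; c = 38; a(2) = -2*(-12) + 1*(38) = 62; iterating: a(2)=62, a(3)=-136, a(4)=334, a(5)=-804, a(6)=1942, a(7)=-4688, a(8)=11318, a(9)=-27324, a(10)=65966, a(11)=-159256, a(12)=384478, a(13)=-928212, a(14)=2240902, a(15)=-5410016, a(16)=13060934; answer 13060934

13060934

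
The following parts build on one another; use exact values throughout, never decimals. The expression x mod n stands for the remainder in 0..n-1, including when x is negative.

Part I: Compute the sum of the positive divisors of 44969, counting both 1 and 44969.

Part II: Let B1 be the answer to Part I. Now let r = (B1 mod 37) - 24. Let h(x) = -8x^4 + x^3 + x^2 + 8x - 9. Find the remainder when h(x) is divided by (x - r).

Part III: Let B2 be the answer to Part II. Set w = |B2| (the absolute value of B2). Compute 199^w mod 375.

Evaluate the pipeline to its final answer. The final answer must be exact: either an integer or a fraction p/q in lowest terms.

49

Part I: 44969 = 193 * 233; sigma = (1 + 193) * (1 + 233) = 194 * 234 = 45396; answer 45396
Part II: B1 = 45396; r = 10; remainder = value at the root: -8*(10)^4 + 1*(10)^3 + 1*(10)^2 + 8*(10)^1 - 9 = (-80000) + (1000) + (100) + (80) + (-9) = -78829; answer -78829
Part III: B2 = -78829; w = 78829; squarings mod 375: 199^1=199, 199^2=226, 199^4=76, 199^8=151, 199^16=301, 199^32=226, 199^64=76, 199^128=151, 199^256=301, 199^512=226, 199^1024=76, 199^2048=151, 199^4096=301, 199^8192=226, 199^16384=76, 199^32768=151, 199^65536=301; 199^78829 = 199^1 * 199^4 * 199^8 * 199^32 * 199^64 * 199^128 * 199^256 * 199^512 * 199^4096 * 199^8192 * 199^65536 = 49 (mod 375); answer 49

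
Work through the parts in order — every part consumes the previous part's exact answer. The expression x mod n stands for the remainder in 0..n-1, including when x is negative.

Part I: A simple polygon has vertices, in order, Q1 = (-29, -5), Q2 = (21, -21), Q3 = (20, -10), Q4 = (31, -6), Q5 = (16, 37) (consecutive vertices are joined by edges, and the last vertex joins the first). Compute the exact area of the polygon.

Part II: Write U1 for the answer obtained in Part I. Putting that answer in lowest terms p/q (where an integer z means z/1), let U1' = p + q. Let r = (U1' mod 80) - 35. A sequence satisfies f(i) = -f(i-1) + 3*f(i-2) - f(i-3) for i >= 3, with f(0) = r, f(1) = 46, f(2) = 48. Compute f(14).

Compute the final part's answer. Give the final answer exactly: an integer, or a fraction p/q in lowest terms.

-1632

Part I: cross terms: (-29*-21 - 21*-5)=714, (21*-10 - 20*-21)=210, (20*-6 - 31*-10)=190, (31*37 - 16*-6)=1243, (16*-5 - -29*37)=993; twice the area = |3350| = 3350; area = 1675; answer 1675
Part II: U1 = 1675; threaded value p + q = 1676; r = 41; f(3) = -1*(48) + 3*(46) - 1*(41) = 49; iterating: f(3)=49, f(4)=49, f(5)=50, f(6)=48, f(7)=53, f(8)=41, f(9)=70, f(10)=0, f(11)=169, f(12)=-239, f(13)=746, f(14)=-1632; answer -1632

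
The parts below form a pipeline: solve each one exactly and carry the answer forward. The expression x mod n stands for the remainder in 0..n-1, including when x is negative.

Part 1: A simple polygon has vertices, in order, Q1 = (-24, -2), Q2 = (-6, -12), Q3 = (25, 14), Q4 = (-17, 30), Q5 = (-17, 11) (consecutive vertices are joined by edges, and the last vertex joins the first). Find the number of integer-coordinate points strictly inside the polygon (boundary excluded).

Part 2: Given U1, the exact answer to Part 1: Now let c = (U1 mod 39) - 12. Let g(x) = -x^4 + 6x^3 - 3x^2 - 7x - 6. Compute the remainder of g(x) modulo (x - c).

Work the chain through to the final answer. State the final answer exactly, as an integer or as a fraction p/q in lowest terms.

-15983

Part 1: cross terms: (-24*-12 - -6*-2)=276, (-6*14 - 25*-12)=216, (25*30 - -17*14)=988, (-17*11 - -17*30)=323, (-17*-2 - -24*11)=298; twice the area = |2101| = 2101; area = 2101/2; boundary points = 2 + 1 + 2 + 19 + 1 = 25; strictly interior points = area - boundary/2 + 1 = 1039; answer 1039
Part 2: U1 = 1039; c = 13; remainder = value at the root: -1*(13)^4 + 6*(13)^3 - 3*(13)^2 - 7*(13)^1 - 6 = (-28561) + (13182) + (-507) + (-91) + (-6) = -15983; answer -15983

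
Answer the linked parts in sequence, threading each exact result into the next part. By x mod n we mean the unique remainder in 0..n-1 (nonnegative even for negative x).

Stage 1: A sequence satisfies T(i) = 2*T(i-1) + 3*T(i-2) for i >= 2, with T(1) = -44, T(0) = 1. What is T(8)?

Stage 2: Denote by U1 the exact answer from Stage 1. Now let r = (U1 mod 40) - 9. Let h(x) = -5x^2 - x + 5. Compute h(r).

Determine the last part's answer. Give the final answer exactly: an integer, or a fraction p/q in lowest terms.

Stage 1: T(2) = 2*(-44) + 3*(1) = -85; iterating: T(2)=-85, T(3)=-302, T(4)=-859, T(5)=-2624, T(6)=-7825, T(7)=-23522, T(8)=-70519; answer -70519
Stage 2: U1 = -70519; r = -8; -5*(-8)^2 - 1*(-8)^1 + 5 = (-320) + (8) + (5) = -307; answer -307

-307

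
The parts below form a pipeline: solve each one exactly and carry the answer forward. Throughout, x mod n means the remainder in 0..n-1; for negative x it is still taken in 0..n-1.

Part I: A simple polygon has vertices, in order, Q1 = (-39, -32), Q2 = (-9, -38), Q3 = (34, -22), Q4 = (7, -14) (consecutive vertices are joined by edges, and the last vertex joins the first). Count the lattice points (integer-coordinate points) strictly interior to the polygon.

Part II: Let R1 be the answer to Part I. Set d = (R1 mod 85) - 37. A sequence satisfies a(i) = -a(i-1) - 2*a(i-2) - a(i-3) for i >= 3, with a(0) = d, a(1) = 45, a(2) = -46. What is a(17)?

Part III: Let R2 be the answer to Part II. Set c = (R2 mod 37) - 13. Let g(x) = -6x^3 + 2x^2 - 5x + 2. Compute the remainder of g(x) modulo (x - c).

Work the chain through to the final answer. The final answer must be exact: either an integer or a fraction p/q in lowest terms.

-28983

Part I: cross terms: (-39*-38 - -9*-32)=1194, (-9*-22 - 34*-38)=1490, (34*-14 - 7*-22)=-322, (7*-32 - -39*-14)=-770; twice the area = |1592| = 1592; area = 796; boundary points = 6 + 1 + 1 + 2 = 10; strictly interior points = area - boundary/2 + 1 = 792; answer 792
Part II: R1 = 792; d = -10; a(3) = -1*(-46) - 2*(45) - 1*(-10) = -34; iterating: a(3)=-34, a(4)=81, a(5)=33, a(6)=-161, a(7)=14, a(8)=275, a(9)=-142, a(10)=-422, a(11)=431, a(12)=555, a(13)=-995, a(14)=-546, a(15)=1981, a(16)=106, a(17)=-3522; answer -3522
Part III: R2 = -3522; c = 17; remainder = value at the root: -6*(17)^3 + 2*(17)^2 - 5*(17)^1 + 2 = (-29478) + (578) + (-85) + (2) = -28983; answer -28983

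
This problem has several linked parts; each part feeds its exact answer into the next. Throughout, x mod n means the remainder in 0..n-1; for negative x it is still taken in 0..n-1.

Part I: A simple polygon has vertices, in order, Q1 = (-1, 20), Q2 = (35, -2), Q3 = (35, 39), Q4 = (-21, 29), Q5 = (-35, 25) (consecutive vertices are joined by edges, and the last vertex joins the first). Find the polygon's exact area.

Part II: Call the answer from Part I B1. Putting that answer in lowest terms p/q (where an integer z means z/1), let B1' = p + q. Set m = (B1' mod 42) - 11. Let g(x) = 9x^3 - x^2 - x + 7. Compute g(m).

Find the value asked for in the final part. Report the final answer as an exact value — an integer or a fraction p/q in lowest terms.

Part I: cross terms: (-1*-2 - 35*20)=-698, (35*39 - 35*-2)=1435, (35*29 - -21*39)=1834, (-21*25 - -35*29)=490, (-35*20 - -1*25)=-675; twice the area = |2386| = 2386; area = 1193; answer 1193
Part II: B1 = 1193; threaded value p + q = 1194; m = 7; 9*(7)^3 - 1*(7)^2 - 1*(7)^1 + 7 = (3087) + (-49) + (-7) + (7) = 3038; answer 3038

3038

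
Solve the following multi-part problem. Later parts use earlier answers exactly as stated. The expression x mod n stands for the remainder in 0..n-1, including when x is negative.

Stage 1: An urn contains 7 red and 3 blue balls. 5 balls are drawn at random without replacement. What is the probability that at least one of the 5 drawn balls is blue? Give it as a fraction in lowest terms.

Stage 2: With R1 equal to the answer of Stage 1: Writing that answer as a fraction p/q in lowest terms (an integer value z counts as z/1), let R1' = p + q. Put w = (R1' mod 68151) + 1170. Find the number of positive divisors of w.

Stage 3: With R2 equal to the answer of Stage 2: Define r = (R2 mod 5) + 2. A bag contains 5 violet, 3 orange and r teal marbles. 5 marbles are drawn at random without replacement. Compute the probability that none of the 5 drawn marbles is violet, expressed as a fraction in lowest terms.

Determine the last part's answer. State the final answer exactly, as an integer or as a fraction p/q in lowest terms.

7/264

Stage 1: total draws C(10,5) = 252; complement C(7,5) = 21; favorable 252 - 21 = 231; P = 11/12; answer 11/12
Stage 2: R1 = 11/12; threaded value p + q = 23; w = 1193; 1193 is prime, so its only divisors are 1 and 1193; count = 2; answer 2
Stage 3: R2 = 2; r = 4; total draws C(12,5) = 792; favorable C(7,5) = 21; P = 7/264; answer 7/264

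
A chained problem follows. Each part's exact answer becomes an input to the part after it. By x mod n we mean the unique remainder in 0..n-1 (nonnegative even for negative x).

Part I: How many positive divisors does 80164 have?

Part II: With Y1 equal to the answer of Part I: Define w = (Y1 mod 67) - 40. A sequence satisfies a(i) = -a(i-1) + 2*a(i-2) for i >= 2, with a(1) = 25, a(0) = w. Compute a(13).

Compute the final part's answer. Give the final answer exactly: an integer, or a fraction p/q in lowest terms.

128335

Part I: 80164 = 2^2 * 7^2 * 409; number of divisors = (2+1) * (2+1) * (1+1) = 18; answer 18
Part II: Y1 = 18; w = -22; a(2) = -1*(25) + 2*(-22) = -69; iterating: a(2)=-69, a(3)=119, a(4)=-257, a(5)=495, a(6)=-1009, a(7)=1999, a(8)=-4017, a(9)=8015, a(10)=-16049, a(11)=32079, a(12)=-64177, a(13)=128335; answer 128335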